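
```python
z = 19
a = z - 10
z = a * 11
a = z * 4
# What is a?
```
Trace:
  z=19
  z=19, a=9
  z=99, a=9
  z=99, a=396

Final answer: 396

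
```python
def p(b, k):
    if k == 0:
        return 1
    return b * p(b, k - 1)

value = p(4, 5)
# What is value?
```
Call trace:
p(b=4, k=5)
  p(b=4, k=4)
    p(b=4, k=3)
      p(b=4, k=2)
        p(b=4, k=1)
          p(b=4, k=0)
          -> return 1
        -> return 4
      -> return 16
    -> return 64
  -> return 256
-> return 1024

Final answer: 1024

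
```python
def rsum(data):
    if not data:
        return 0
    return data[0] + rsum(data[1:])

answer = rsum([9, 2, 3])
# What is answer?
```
Call trace:
rsum(data=[9, 2, 3])
  rsum(data=[2, 3])
    rsum(data=[3])
      rsum(data=[])
      -> return 0
    -> return 3
  -> return 5
-> return 14

Final answer: 14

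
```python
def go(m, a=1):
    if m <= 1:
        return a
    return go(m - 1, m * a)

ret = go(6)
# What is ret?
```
Call trace:
go(m=6, a=1)
  go(m=5, a=6)
    go(m=4, a=30)
      go(m=3, a=120)
        go(m=2, a=360)
          go(m=1, a=720)
          -> return 720
        -> return 720
      -> return 720
    -> return 720
  -> return 720
-> return 720

Final answer: 720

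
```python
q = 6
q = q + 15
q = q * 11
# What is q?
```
Trace:
  q=6
  q=21
  q=231

Final answer: 231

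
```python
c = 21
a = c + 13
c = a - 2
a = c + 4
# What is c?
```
Trace:
  c=21
  c=21, a=34
  c=32, a=34
  c=32, a=36

Final answer: 32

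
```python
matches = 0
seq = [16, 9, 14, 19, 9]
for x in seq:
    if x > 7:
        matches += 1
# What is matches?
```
Trace:
  matches=0
  matches=1, x=16
  matches=2, x=9
  matches=3, x=14
  matches=4, x=19
  matches=5, x=9

Final answer: 5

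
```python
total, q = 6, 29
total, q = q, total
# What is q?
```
Trace:
  total=6, q=29
  total=29, q=6

Final answer: 6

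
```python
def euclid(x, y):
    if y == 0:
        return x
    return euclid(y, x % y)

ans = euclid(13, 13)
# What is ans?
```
Call trace:
euclid(x=13, y=13)
  euclid(x=13, y=0)
  -> return 13
-> return 13

Final answer: 13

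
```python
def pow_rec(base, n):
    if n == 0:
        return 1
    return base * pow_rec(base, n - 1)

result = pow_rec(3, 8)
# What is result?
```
Call trace:
pow_rec(base=3, n=8)
  pow_rec(base=3, n=7)
    pow_rec(base=3, n=6)
      pow_rec(base=3, n=5)
        pow_rec(base=3, n=4)
          pow_rec(base=3, n=3)
            pow_rec(base=3, n=2)
              pow_rec(base=3, n=1)
                pow_rec(base=3, n=0)
                -> return 1
              -> return 3
            -> return 9
          -> return 27
        -> return 81
      -> return 243
    -> return 729
  -> return 2187
-> return 6561

Final answer: 6561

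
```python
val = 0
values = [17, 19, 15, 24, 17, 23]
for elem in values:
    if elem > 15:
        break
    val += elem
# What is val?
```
Trace:
  val=0
  val=0, elem=17

Final answer: 0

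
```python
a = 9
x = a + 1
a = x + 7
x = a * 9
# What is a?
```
Trace:
  a=9
  a=9, x=10
  a=17, x=10
  a=17, x=153

Final answer: 17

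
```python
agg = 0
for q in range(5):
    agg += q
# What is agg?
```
Trace:
  agg=0
  agg=0, q=0
  agg=1, q=1
  agg=3, q=2
  agg=6, q=3
  agg=10, q=4

Final answer: 10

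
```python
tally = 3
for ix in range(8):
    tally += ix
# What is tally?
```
Trace:
  tally=3
  tally=3, ix=0
  tally=4, ix=1
  tally=6, ix=2
  tally=9, ix=3
  tally=13, ix=4
  tally=18, ix=5
  tally=24, ix=6
  tally=31, ix=7

Final answer: 31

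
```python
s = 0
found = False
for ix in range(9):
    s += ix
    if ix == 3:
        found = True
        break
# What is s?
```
Trace:
  s=0
  s=0, found=False
  s=0, found=False, ix=0
  s=1, found=False, ix=1
  s=3, found=False, ix=2
  s=6, found=True, ix=3

Final answer: 6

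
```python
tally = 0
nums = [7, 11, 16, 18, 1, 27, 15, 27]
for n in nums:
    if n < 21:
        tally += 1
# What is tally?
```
Trace:
  tally=0
  tally=1, n=7
  tally=2, n=11
  tally=3, n=16
  tally=4, n=18
  tally=5, n=1
  tally=5, n=27
  tally=6, n=15
  tally=6, n=27

Final answer: 6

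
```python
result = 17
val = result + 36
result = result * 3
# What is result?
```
Trace:
  result=17
  result=17, val=53
  result=51, val=53

Final answer: 51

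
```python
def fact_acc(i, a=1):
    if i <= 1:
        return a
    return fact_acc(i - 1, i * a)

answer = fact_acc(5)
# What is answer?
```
Call trace:
fact_acc(i=5, a=1)
  fact_acc(i=4, a=5)
    fact_acc(i=3, a=20)
      fact_acc(i=2, a=60)
        fact_acc(i=1, a=120)
        -> return 120
      -> return 120
    -> return 120
  -> return 120
-> return 120

Final answer: 120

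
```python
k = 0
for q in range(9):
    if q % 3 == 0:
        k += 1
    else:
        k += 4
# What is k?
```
Trace:
  k=0
  k=1, q=0
  k=5, q=1
  k=9, q=2
  k=10, q=3
  k=14, q=4
  k=18, q=5
  k=19, q=6
  k=23, q=7
  k=27, q=8

Final answer: 27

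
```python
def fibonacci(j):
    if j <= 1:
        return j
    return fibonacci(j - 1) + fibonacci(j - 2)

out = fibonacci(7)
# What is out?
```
Call trace (a repeated sub-call is expanded the first time; later identical calls just restate its return value):
fibonacci(j=7)
  fibonacci(j=6)
    fibonacci(j=5)
      fibonacci(j=4)
        fibonacci(j=3)
          fibonacci(j=2)
            fibonacci(j=1)
            -> return 1
            fibonacci(j=0)
            -> return 0
          -> return 1
          fibonacci(j=1)
          -> return 1
        -> return 2
        fibonacci(j=2) -> return 1  (same call as traced above)
      -> return 3
      fibonacci(j=3) -> return 2  (same call as traced above)
    -> return 5
    fibonacci(j=4) -> return 3  (same call as traced above)
  -> return 8
  fibonacci(j=5) -> return 5  (same call as traced above)
-> return 13

Final answer: 13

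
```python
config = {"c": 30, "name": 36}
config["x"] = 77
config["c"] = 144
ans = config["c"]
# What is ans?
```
Trace:
  config={'c': 30, 'name': 36}
  config={'c': 30, 'name': 36, 'x': 77}
  config={'c': 144, 'name': 36, 'x': 77}
  config={'c': 144, 'name': 36, 'x': 77}, ans=144

Final answer: 144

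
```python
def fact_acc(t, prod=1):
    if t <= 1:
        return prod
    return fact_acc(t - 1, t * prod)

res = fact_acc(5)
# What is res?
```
Call trace:
fact_acc(t=5, prod=1)
  fact_acc(t=4, prod=5)
    fact_acc(t=3, prod=20)
      fact_acc(t=2, prod=60)
        fact_acc(t=1, prod=120)
        -> return 120
      -> return 120
    -> return 120
  -> return 120
-> return 120

Final answer: 120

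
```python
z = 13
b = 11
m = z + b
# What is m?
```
Trace:
  z=13
  z=13, b=11
  z=13, b=11, m=24

Final answer: 24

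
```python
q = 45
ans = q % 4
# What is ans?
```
Trace:
  q=45
  q=45, ans=1

Final answer: 1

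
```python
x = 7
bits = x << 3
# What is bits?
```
Trace:
  x=7
  x=7, bits=56

Final answer: 56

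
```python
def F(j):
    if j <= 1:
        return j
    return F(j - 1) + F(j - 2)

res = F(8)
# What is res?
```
Call trace (a repeated sub-call is expanded the first time; later identical calls just restate its return value):
F(j=8)
  F(j=7)
    F(j=6)
      F(j=5)
        F(j=4)
          F(j=3)
            F(j=2)
              F(j=1)
              -> return 1
              F(j=0)
              -> return 0
            -> return 1
            F(j=1)
            -> return 1
          -> return 2
          F(j=2) -> return 1  (same call as traced above)
        -> return 3
        F(j=3) -> return 2  (same call as traced above)
      -> return 5
      F(j=4) -> return 3  (same call as traced above)
    -> return 8
    F(j=5) -> return 5  (same call as traced above)
  -> return 13
  F(j=6) -> return 8  (same call as traced above)
-> return 21

Final answer: 21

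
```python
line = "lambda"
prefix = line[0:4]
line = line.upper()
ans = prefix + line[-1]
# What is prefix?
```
Trace:
  line='lambda'
  line='lambda', prefix='lamb'
  line='LAMBDA', prefix='lamb'
  line='LAMBDA', prefix='lamb', ans='lambA'

Final answer: 'lamb'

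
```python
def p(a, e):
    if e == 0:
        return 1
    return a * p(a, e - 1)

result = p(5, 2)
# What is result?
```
Call trace:
p(a=5, e=2)
  p(a=5, e=1)
    p(a=5, e=0)
    -> return 1
  -> return 5
-> return 25

Final answer: 25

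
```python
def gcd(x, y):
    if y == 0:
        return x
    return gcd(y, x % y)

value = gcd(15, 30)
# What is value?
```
Call trace:
gcd(x=15, y=30)
  gcd(x=30, y=15)
    gcd(x=15, y=0)
    -> return 15
  -> return 15
-> return 15

Final answer: 15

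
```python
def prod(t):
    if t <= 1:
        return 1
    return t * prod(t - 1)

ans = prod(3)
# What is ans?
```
Call trace:
prod(t=3)
  prod(t=2)
    prod(t=1)
    -> return 1
  -> return 2
-> return 6

Final answer: 6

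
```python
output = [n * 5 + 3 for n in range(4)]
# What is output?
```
Trace:
  n=0
  n=1
  n=2
  n=3
  output=[3, 8, 13, 18]

Final answer: [3, 8, 13, 18]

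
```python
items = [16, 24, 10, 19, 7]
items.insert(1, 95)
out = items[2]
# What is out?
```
Trace:
  items=[16, 24, 10, 19, 7]
  items=[16, 95, 24, 10, 19, 7]
  items=[16, 95, 24, 10, 19, 7], out=24

Final answer: 24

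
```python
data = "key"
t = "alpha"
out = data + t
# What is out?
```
Trace:
  data='key'
  data='key', t='alpha'
  data='key', t='alpha', out='keyalpha'

Final answer: 'keyalpha'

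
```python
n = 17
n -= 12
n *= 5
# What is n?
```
Trace:
  n=17
  n=5
  n=25

Final answer: 25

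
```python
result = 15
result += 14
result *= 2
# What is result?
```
Trace:
  result=15
  result=29
  result=58

Final answer: 58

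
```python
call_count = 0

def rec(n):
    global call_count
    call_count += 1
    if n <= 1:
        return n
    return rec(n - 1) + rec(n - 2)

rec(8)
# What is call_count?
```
Call trace (a repeated sub-call is expanded the first time; later identical calls just restate its return value):
rec(n=8)
  rec(n=7)
    rec(n=6)
      rec(n=5)
        rec(n=4)
          rec(n=3)
            rec(n=2)
              rec(n=1)
              -> return 1
              rec(n=0)
              -> return 0
            -> return 1
            rec(n=1)
            -> return 1
          -> return 2
          rec(n=2) -> return 1  (same call as traced above)
        -> return 3
        rec(n=3) -> return 2  (same call as traced above)
      -> return 5
      rec(n=4) -> return 3  (same call as traced above)
    -> return 8
    rec(n=5) -> return 5  (same call as traced above)
  -> return 13
  rec(n=6) -> return 8  (same call as traced above)
-> return 21

call_count is incremented once per call, so count the calls in each subtree. Let C(n) = number of calls made by rec(n).
C(0) = C(1) = 1 (base case, no recursion); C(n) = 1 + C(n - 1) + C(n - 2) otherwise.
C(2) = 1 + C(1) + C(0) = 1 + 1 + 1 = 3
C(3) = 1 + C(2) + C(1) = 1 + 3 + 1 = 5
C(4) = 1 + C(3) + C(2) = 1 + 5 + 3 = 9
C(5) = 1 + C(4) + C(3) = 1 + 9 + 5 = 15
C(6) = 1 + C(5) + C(4) = 1 + 15 + 9 = 25
C(7) = 1 + C(6) + C(5) = 1 + 25 + 15 = 41
C(8) = 1 + C(7) + C(6) = 1 + 41 + 25 = 67
call_count = C(8) = 67

Final answer: 67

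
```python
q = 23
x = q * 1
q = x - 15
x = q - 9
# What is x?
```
Trace:
  q=23
  q=23, x=23
  q=8, x=23
  q=8, x=-1

Final answer: -1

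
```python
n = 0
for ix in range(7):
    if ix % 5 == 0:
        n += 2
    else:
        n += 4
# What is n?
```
Trace:
  n=0
  n=2, ix=0
  n=6, ix=1
  n=10, ix=2
  n=14, ix=3
  n=18, ix=4
  n=20, ix=5
  n=24, ix=6

Final answer: 24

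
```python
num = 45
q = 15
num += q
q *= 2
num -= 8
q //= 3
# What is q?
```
Trace:
  num=45
  num=45, q=15
  num=60, q=15
  num=60, q=30
  num=52, q=30
  num=52, q=10

Final answer: 10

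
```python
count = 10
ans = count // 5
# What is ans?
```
Trace:
  count=10
  count=10, ans=2

Final answer: 2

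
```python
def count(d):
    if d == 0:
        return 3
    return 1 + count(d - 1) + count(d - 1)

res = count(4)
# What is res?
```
Call trace (a repeated sub-call is expanded the first time; later identical calls just restate its return value):
count(d=4)
  count(d=3)
    count(d=2)
      count(d=1)
        count(d=0)
        -> return 3
        count(d=0)
        -> return 3
      -> return 7
      count(d=1) -> return 7  (same call as traced above)
    -> return 15
    count(d=2) -> return 15  (same call as traced above)
  -> return 31
  count(d=3) -> return 31  (same call as traced above)
-> return 63

Final answer: 63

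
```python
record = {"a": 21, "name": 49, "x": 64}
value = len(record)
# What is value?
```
Trace:
  record={'a': 21, 'name': 49, 'x': 64}
  record={'a': 21, 'name': 49, 'x': 64}, value=3

Final answer: 3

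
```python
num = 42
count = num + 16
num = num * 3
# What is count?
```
Trace:
  num=42
  num=42, count=58
  num=126, count=58

Final answer: 58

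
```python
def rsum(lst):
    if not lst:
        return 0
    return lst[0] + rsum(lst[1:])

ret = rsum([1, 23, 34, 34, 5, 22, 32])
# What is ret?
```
Call trace:
rsum(lst=[1, 23, 34, 34, 5, 22, 32])
  rsum(lst=[23, 34, 34, 5, 22, 32])
    rsum(lst=[34, 34, 5, 22, 32])
      rsum(lst=[34, 5, 22, 32])
        rsum(lst=[5, 22, 32])
          rsum(lst=[22, 32])
            rsum(lst=[32])
              rsum(lst=[])
              -> return 0
            -> return 32
          -> return 54
        -> return 59
      -> return 93
    -> return 127
  -> return 150
-> return 151

Final answer: 151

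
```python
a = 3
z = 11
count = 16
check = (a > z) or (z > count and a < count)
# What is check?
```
Trace:
  a=3
  a=3, z=11
  a=3, z=11, count=16
  a=3, z=11, count=16, check=False

Final answer: False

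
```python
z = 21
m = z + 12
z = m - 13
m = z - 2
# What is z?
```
Trace:
  z=21
  z=21, m=33
  z=20, m=33
  z=20, m=18

Final answer: 20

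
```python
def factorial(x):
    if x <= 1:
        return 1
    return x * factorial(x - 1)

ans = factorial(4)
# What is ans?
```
Call trace:
factorial(x=4)
  factorial(x=3)
    factorial(x=2)
      factorial(x=1)
      -> return 1
    -> return 2
  -> return 6
-> return 24

Final answer: 24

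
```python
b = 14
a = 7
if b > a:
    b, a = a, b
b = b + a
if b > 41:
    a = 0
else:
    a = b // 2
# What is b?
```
Trace:
  b=14
  b=14, a=7
  b=7, a=14
  b=21, a=14
  b=21, a=10

Final answer: 21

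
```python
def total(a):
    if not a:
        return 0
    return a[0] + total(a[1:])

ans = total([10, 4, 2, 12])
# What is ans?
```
Call trace:
total(a=[10, 4, 2, 12])
  total(a=[4, 2, 12])
    total(a=[2, 12])
      total(a=[12])
        total(a=[])
        -> return 0
      -> return 12
    -> return 14
  -> return 18
-> return 28

Final answer: 28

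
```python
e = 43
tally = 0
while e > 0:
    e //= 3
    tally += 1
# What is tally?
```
Trace:
  e=43
  e=43, tally=0
  e=14, tally=1
  e=4, tally=2
  e=1, tally=3
  e=0, tally=4

Final answer: 4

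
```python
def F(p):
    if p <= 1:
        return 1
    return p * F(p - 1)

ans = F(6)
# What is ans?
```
Call trace:
F(p=6)
  F(p=5)
    F(p=4)
      F(p=3)
        F(p=2)
          F(p=1)
          -> return 1
        -> return 2
      -> return 6
    -> return 24
  -> return 120
-> return 720

Final answer: 720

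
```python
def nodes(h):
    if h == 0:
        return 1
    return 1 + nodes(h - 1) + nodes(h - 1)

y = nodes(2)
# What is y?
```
Call trace (a repeated sub-call is expanded the first time; later identical calls just restate its return value):
nodes(h=2)
  nodes(h=1)
    nodes(h=0)
    -> return 1
    nodes(h=0)
    -> return 1
  -> return 3
  nodes(h=1) -> return 3  (same call as traced above)
-> return 7

Final answer: 7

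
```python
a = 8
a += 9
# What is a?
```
Trace:
  a=8
  a=17

Final answer: 17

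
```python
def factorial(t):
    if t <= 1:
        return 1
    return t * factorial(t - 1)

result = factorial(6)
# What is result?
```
Call trace:
factorial(t=6)
  factorial(t=5)
    factorial(t=4)
      factorial(t=3)
        factorial(t=2)
          factorial(t=1)
          -> return 1
        -> return 2
      -> return 6
    -> return 24
  -> return 120
-> return 720

Final answer: 720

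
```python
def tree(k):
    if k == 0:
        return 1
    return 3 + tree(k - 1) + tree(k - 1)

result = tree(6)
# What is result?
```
Call trace (a repeated sub-call is expanded the first time; later identical calls just restate its return value):
tree(k=6)
  tree(k=5)
    tree(k=4)
      tree(k=3)
        tree(k=2)
          tree(k=1)
            tree(k=0)
            -> return 1
            tree(k=0)
            -> return 1
          -> return 5
          tree(k=1) -> return 5  (same call as traced above)
        -> return 13
        tree(k=2) -> return 13  (same call as traced above)
      -> return 29
      tree(k=3) -> return 29  (same call as traced above)
    -> return 61
    tree(k=4) -> return 61  (same call as traced above)
  -> return 125
  tree(k=5) -> return 125  (same call as traced above)
-> return 253

Final answer: 253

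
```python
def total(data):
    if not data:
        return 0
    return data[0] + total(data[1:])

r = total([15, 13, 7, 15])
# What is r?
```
Call trace:
total(data=[15, 13, 7, 15])
  total(data=[13, 7, 15])
    total(data=[7, 15])
      total(data=[15])
        total(data=[])
        -> return 0
      -> return 15
    -> return 22
  -> return 35
-> return 50

Final answer: 50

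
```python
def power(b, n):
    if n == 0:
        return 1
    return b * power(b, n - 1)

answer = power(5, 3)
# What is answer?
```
Call trace:
power(b=5, n=3)
  power(b=5, n=2)
    power(b=5, n=1)
      power(b=5, n=0)
      -> return 1
    -> return 5
  -> return 25
-> return 125

Final answer: 125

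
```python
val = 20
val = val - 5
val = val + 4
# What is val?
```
Trace:
  val=20
  val=15
  val=19

Final answer: 19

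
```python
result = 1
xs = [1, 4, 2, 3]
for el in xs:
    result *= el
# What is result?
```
Trace:
  result=1
  result=1, el=1
  result=4, el=4
  result=8, el=2
  result=24, el=3

Final answer: 24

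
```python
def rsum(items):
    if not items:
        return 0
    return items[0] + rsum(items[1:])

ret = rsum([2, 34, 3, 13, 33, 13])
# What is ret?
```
Call trace:
rsum(items=[2, 34, 3, 13, 33, 13])
  rsum(items=[34, 3, 13, 33, 13])
    rsum(items=[3, 13, 33, 13])
      rsum(items=[13, 33, 13])
        rsum(items=[33, 13])
          rsum(items=[13])
            rsum(items=[])
            -> return 0
          -> return 13
        -> return 46
      -> return 59
    -> return 62
  -> return 96
-> return 98

Final answer: 98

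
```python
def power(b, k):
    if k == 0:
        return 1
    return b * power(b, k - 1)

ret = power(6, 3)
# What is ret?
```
Call trace:
power(b=6, k=3)
  power(b=6, k=2)
    power(b=6, k=1)
      power(b=6, k=0)
      -> return 1
    -> return 6
  -> return 36
-> return 216

Final answer: 216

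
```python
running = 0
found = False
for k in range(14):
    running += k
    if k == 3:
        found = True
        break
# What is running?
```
Trace:
  running=0
  running=0, found=False
  running=0, found=False, k=0
  running=1, found=False, k=1
  running=3, found=False, k=2
  running=6, found=True, k=3

Final answer: 6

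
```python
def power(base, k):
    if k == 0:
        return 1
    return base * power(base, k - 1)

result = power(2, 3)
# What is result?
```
Call trace:
power(base=2, k=3)
  power(base=2, k=2)
    power(base=2, k=1)
      power(base=2, k=0)
      -> return 1
    -> return 2
  -> return 4
-> return 8

Final answer: 8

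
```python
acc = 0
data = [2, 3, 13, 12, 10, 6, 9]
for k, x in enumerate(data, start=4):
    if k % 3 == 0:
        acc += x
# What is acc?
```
Trace:
  acc=0
  acc=0, k=4, x=2
  acc=0, k=5, x=3
  acc=13, k=6, x=13
  acc=13, k=7, x=12
  acc=13, k=8, x=10
  acc=19, k=9, x=6
  acc=19, k=10, x=9

Final answer: 19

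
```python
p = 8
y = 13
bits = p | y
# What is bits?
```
Trace:
  p=8
  p=8, y=13
  p=8, y=13, bits=13

Final answer: 13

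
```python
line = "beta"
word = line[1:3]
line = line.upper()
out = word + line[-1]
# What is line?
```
Trace:
  line='beta'
  line='beta', word='et'
  line='BETA', word='et'
  line='BETA', word='et', out='etA'

Final answer: 'BETA'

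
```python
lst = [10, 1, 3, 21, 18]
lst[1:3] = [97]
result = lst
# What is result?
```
Trace:
  lst=[10, 1, 3, 21, 18]
  lst=[10, 97, 21, 18]
  lst=[10, 97, 21, 18], result=[10, 97, 21, 18]

Final answer: [10, 97, 21, 18]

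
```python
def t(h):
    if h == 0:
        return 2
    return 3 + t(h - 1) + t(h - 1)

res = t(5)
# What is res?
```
Call trace (a repeated sub-call is expanded the first time; later identical calls just restate its return value):
t(h=5)
  t(h=4)
    t(h=3)
      t(h=2)
        t(h=1)
          t(h=0)
          -> return 2
          t(h=0)
          -> return 2
        -> return 7
        t(h=1) -> return 7  (same call as traced above)
      -> return 17
      t(h=2) -> return 17  (same call as traced above)
    -> return 37
    t(h=3) -> return 37  (same call as traced above)
  -> return 77
  t(h=4) -> return 77  (same call as traced above)
-> return 157

Final answer: 157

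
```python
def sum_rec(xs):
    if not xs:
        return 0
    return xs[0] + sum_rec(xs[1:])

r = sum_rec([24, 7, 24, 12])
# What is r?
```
Call trace:
sum_rec(xs=[24, 7, 24, 12])
  sum_rec(xs=[7, 24, 12])
    sum_rec(xs=[24, 12])
      sum_rec(xs=[12])
        sum_rec(xs=[])
        -> return 0
      -> return 12
    -> return 36
  -> return 43
-> return 67

Final answer: 67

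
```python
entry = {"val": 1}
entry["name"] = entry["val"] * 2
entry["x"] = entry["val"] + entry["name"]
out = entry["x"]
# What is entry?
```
Trace:
  entry={'val': 1}
  entry={'val': 1, 'name': 2}
  entry={'val': 1, 'name': 2, 'x': 3}
  entry={'val': 1, 'name': 2, 'x': 3}, out=3

Final answer: {'val': 1, 'name': 2, 'x': 3}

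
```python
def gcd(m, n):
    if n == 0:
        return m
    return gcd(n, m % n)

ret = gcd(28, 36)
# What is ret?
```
Call trace:
gcd(m=28, n=36)
  gcd(m=36, n=28)
    gcd(m=28, n=8)
      gcd(m=8, n=4)
        gcd(m=4, n=0)
        -> return 4
      -> return 4
    -> return 4
  -> return 4
-> return 4

Final answer: 4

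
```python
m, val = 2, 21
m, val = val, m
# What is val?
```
Trace:
  m=2, val=21
  m=21, val=2

Final answer: 2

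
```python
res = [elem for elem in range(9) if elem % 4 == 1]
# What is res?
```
Trace:
  elem=0
  elem=1
  elem=2
  elem=3
  elem=4
  elem=5
  elem=6
  elem=7
  elem=8
  res=[1, 5]

Final answer: [1, 5]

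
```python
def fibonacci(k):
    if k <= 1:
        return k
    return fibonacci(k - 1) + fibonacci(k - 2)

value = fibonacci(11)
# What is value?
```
Call trace (a repeated sub-call is expanded the first time; later identical calls just restate its return value):
fibonacci(k=11)
  fibonacci(k=10)
    fibonacci(k=9)
      fibonacci(k=8)
        fibonacci(k=7)
          fibonacci(k=6)
            fibonacci(k=5)
              fibonacci(k=4)
                fibonacci(k=3)
                  fibonacci(k=2)
                    fibonacci(k=1)
                    -> return 1
                    fibonacci(k=0)
                    -> return 0
                  -> return 1
                  fibonacci(k=1)
                  -> return 1
                -> return 2
                fibonacci(k=2) -> return 1  (same call as traced above)
              -> return 3
              fibonacci(k=3) -> return 2  (same call as traced above)
            -> return 5
            fibonacci(k=4) -> return 3  (same call as traced above)
          -> return 8
          fibonacci(k=5) -> return 5  (same call as traced above)
        -> return 13
        fibonacci(k=6) -> return 8  (same call as traced above)
      -> return 21
      fibonacci(k=7) -> return 13  (same call as traced above)
    -> return 34
    fibonacci(k=8) -> return 21  (same call as traced above)
  -> return 55
  fibonacci(k=9) -> return 34  (same call as traced above)
-> return 89

Final answer: 89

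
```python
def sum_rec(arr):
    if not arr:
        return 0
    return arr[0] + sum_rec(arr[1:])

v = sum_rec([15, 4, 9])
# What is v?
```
Call trace:
sum_rec(arr=[15, 4, 9])
  sum_rec(arr=[4, 9])
    sum_rec(arr=[9])
      sum_rec(arr=[])
      -> return 0
    -> return 9
  -> return 13
-> return 28

Final answer: 28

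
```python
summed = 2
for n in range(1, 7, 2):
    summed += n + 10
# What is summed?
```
Trace:
  summed=2
  summed=13, n=1
  summed=26, n=3
  summed=41, n=5

Final answer: 41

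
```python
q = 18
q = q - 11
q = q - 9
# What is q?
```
Trace:
  q=18
  q=7
  q=-2

Final answer: -2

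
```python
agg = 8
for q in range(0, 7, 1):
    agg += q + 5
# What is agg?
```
Trace:
  agg=8
  agg=13, q=0
  agg=19, q=1
  agg=26, q=2
  agg=34, q=3
  agg=43, q=4
  agg=53, q=5
  agg=64, q=6

Final answer: 64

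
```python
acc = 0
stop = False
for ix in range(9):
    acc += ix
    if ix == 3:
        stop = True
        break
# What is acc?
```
Trace:
  acc=0
  acc=0, stop=False
  acc=0, stop=False, ix=0
  acc=1, stop=False, ix=1
  acc=3, stop=False, ix=2
  acc=6, stop=True, ix=3

Final answer: 6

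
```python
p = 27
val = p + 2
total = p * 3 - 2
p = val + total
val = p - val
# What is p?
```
Trace:
  p=27
  p=27, val=29
  p=27, val=29, total=79
  p=108, val=29, total=79
  p=108, val=79, total=79

Final answer: 108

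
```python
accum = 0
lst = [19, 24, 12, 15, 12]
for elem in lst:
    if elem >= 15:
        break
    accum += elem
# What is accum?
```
Trace:
  accum=0
  accum=0, elem=19

Final answer: 0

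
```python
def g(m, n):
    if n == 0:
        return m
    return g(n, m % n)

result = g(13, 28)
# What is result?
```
Call trace:
g(m=13, n=28)
  g(m=28, n=13)
    g(m=13, n=2)
      g(m=2, n=1)
        g(m=1, n=0)
        -> return 1
      -> return 1
    -> return 1
  -> return 1
-> return 1

Final answer: 1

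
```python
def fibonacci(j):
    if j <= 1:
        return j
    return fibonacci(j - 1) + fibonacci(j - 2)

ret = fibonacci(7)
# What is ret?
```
Call trace (a repeated sub-call is expanded the first time; later identical calls just restate its return value):
fibonacci(j=7)
  fibonacci(j=6)
    fibonacci(j=5)
      fibonacci(j=4)
        fibonacci(j=3)
          fibonacci(j=2)
            fibonacci(j=1)
            -> return 1
            fibonacci(j=0)
            -> return 0
          -> return 1
          fibonacci(j=1)
          -> return 1
        -> return 2
        fibonacci(j=2) -> return 1  (same call as traced above)
      -> return 3
      fibonacci(j=3) -> return 2  (same call as traced above)
    -> return 5
    fibonacci(j=4) -> return 3  (same call as traced above)
  -> return 8
  fibonacci(j=5) -> return 5  (same call as traced above)
-> return 13

Final answer: 13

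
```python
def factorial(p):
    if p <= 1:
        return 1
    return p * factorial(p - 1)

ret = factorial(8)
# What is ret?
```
Call trace:
factorial(p=8)
  factorial(p=7)
    factorial(p=6)
      factorial(p=5)
        factorial(p=4)
          factorial(p=3)
            factorial(p=2)
              factorial(p=1)
              -> return 1
            -> return 2
          -> return 6
        -> return 24
      -> return 120
    -> return 720
  -> return 5040
-> return 40320

Final answer: 40320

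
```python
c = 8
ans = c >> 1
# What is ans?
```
Trace:
  c=8
  c=8, ans=4

Final answer: 4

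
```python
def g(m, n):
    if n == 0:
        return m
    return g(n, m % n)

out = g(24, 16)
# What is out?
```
Call trace:
g(m=24, n=16)
  g(m=16, n=8)
    g(m=8, n=0)
    -> return 8
  -> return 8
-> return 8

Final answer: 8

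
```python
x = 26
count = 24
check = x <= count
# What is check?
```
Trace:
  x=26
  x=26, count=24
  x=26, count=24, check=False

Final answer: False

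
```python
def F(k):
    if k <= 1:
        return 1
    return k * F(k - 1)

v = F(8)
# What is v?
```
Call trace:
F(k=8)
  F(k=7)
    F(k=6)
      F(k=5)
        F(k=4)
          F(k=3)
            F(k=2)
              F(k=1)
              -> return 1
            -> return 2
          -> return 6
        -> return 24
      -> return 120
    -> return 720
  -> return 5040
-> return 40320

Final answer: 40320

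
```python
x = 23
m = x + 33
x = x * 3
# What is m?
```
Trace:
  x=23
  x=23, m=56
  x=69, m=56

Final answer: 56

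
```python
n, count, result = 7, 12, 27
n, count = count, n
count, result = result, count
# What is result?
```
Trace:
  n=7, count=12, result=27
  n=12, count=7, result=27
  n=12, count=27, result=7

Final answer: 7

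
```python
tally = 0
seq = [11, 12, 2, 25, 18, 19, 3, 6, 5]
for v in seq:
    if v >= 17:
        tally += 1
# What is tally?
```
Trace:
  tally=0
  tally=0, v=11
  tally=0, v=12
  tally=0, v=2
  tally=1, v=25
  tally=2, v=18
  tally=3, v=19
  tally=3, v=3
  tally=3, v=6
  tally=3, v=5

Final answer: 3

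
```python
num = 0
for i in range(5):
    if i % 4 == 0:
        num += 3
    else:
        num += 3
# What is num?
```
Trace:
  num=0
  num=3, i=0
  num=6, i=1
  num=9, i=2
  num=12, i=3
  num=15, i=4

Final answer: 15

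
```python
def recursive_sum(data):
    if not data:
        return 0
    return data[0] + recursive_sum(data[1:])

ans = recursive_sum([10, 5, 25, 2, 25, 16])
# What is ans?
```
Call trace:
recursive_sum(data=[10, 5, 25, 2, 25, 16])
  recursive_sum(data=[5, 25, 2, 25, 16])
    recursive_sum(data=[25, 2, 25, 16])
      recursive_sum(data=[2, 25, 16])
        recursive_sum(data=[25, 16])
          recursive_sum(data=[16])
            recursive_sum(data=[])
            -> return 0
          -> return 16
        -> return 41
      -> return 43
    -> return 68
  -> return 73
-> return 83

Final answer: 83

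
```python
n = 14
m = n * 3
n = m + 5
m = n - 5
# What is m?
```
Trace:
  n=14
  n=14, m=42
  n=47, m=42
  n=47, m=42

Final answer: 42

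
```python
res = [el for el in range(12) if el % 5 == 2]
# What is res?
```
Trace:
  el=0
  el=1
  el=2
  el=3
  el=4
  el=5
  el=6
  el=7
  el=8
  el=9
  el=10
  el=11
  res=[2, 7]

Final answer: [2, 7]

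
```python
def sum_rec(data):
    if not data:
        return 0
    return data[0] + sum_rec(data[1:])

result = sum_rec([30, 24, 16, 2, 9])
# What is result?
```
Call trace:
sum_rec(data=[30, 24, 16, 2, 9])
  sum_rec(data=[24, 16, 2, 9])
    sum_rec(data=[16, 2, 9])
      sum_rec(data=[2, 9])
        sum_rec(data=[9])
          sum_rec(data=[])
          -> return 0
        -> return 9
      -> return 11
    -> return 27
  -> return 51
-> return 81

Final answer: 81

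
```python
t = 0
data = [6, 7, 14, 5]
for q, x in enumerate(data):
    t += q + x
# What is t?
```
Trace:
  t=0
  t=6, q=0, x=6
  t=14, q=1, x=7
  t=30, q=2, x=14
  t=38, q=3, x=5

Final answer: 38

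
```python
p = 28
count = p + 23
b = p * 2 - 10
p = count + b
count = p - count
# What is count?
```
Trace:
  p=28
  p=28, count=51
  p=28, count=51, b=46
  p=97, count=51, b=46
  p=97, count=46, b=46

Final answer: 46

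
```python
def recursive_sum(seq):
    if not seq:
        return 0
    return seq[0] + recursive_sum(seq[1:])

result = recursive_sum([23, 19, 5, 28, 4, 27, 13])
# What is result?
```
Call trace:
recursive_sum(seq=[23, 19, 5, 28, 4, 27, 13])
  recursive_sum(seq=[19, 5, 28, 4, 27, 13])
    recursive_sum(seq=[5, 28, 4, 27, 13])
      recursive_sum(seq=[28, 4, 27, 13])
        recursive_sum(seq=[4, 27, 13])
          recursive_sum(seq=[27, 13])
            recursive_sum(seq=[13])
              recursive_sum(seq=[])
              -> return 0
            -> return 13
          -> return 40
        -> return 44
      -> return 72
    -> return 77
  -> return 96
-> return 119

Final answer: 119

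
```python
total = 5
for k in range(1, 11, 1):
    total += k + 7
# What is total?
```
Trace:
  total=5
  total=13, k=1
  total=22, k=2
  total=32, k=3
  total=43, k=4
  total=55, k=5
  total=68, k=6
  total=82, k=7
  total=97, k=8
  total=113, k=9
  total=130, k=10

Final answer: 130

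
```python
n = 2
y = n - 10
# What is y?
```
Trace:
  n=2
  n=2, y=-8

Final answer: -8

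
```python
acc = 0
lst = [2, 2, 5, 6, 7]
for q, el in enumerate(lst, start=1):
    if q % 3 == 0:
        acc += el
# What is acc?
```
Trace:
  acc=0
  acc=0, q=1, el=2
  acc=0, q=2, el=2
  acc=5, q=3, el=5
  acc=5, q=4, el=6
  acc=5, q=5, el=7

Final answer: 5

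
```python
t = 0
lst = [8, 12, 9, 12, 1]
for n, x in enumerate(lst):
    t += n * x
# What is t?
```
Trace:
  t=0
  t=0, n=0, x=8
  t=12, n=1, x=12
  t=30, n=2, x=9
  t=66, n=3, x=12
  t=70, n=4, x=1

Final answer: 70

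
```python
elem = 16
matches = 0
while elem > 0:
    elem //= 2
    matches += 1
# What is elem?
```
Trace:
  elem=16
  elem=16, matches=0
  elem=8, matches=1
  elem=4, matches=2
  elem=2, matches=3
  elem=1, matches=4
  elem=0, matches=5

Final answer: 0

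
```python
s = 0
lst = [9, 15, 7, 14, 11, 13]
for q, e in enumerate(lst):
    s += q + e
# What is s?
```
Trace:
  s=0
  s=9, q=0, e=9
  s=25, q=1, e=15
  s=34, q=2, e=7
  s=51, q=3, e=14
  s=66, q=4, e=11
  s=84, q=5, e=13

Final answer: 84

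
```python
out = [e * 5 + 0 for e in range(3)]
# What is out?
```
Trace:
  e=0
  e=1
  e=2
  out=[0, 5, 10]

Final answer: [0, 5, 10]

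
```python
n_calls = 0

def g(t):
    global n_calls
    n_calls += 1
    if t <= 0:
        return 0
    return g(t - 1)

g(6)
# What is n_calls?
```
Call trace:
g(t=6)
  g(t=5)
    g(t=4)
      g(t=3)
        g(t=2)
          g(t=1)
            g(t=0)
            -> return 0
          -> return 0
        -> return 0
      -> return 0
    -> return 0
  -> return 0
-> return 0

n_calls is incremented once per call. g is entered once for each t = 6, 5, 4, 3, 2, 1, 0 (the t <= 0 call returns without recursing), i.e. 6 + 1 calls.
n_calls = 7

Final answer: 7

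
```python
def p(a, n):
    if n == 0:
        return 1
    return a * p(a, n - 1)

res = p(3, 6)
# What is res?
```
Call trace:
p(a=3, n=6)
  p(a=3, n=5)
    p(a=3, n=4)
      p(a=3, n=3)
        p(a=3, n=2)
          p(a=3, n=1)
            p(a=3, n=0)
            -> return 1
          -> return 3
        -> return 9
      -> return 27
    -> return 81
  -> return 243
-> return 729

Final answer: 729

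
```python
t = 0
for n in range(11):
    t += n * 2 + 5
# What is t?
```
Trace:
  t=0
  t=5, n=0
  t=12, n=1
  t=21, n=2
  t=32, n=3
  t=45, n=4
  t=60, n=5
  t=77, n=6
  t=96, n=7
  t=117, n=8
  t=140, n=9
  t=165, n=10

Final answer: 165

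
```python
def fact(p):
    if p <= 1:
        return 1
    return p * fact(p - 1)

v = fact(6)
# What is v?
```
Call trace:
fact(p=6)
  fact(p=5)
    fact(p=4)
      fact(p=3)
        fact(p=2)
          fact(p=1)
          -> return 1
        -> return 2
      -> return 6
    -> return 24
  -> return 120
-> return 720

Final answer: 720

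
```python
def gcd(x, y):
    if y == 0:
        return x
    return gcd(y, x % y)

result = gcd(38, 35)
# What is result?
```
Call trace:
gcd(x=38, y=35)
  gcd(x=35, y=3)
    gcd(x=3, y=2)
      gcd(x=2, y=1)
        gcd(x=1, y=0)
        -> return 1
      -> return 1
    -> return 1
  -> return 1
-> return 1

Final answer: 1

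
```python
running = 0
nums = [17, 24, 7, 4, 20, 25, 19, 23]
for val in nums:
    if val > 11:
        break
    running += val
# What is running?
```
Trace:
  running=0
  running=0, val=17

Final answer: 0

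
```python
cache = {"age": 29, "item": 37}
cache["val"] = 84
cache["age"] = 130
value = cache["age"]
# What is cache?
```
Trace:
  cache={'age': 29, 'item': 37}
  cache={'age': 29, 'item': 37, 'val': 84}
  cache={'age': 130, 'item': 37, 'val': 84}
  cache={'age': 130, 'item': 37, 'val': 84}, value=130

Final answer: {'age': 130, 'item': 37, 'val': 84}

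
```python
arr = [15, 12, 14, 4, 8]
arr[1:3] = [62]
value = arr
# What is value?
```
Trace:
  arr=[15, 12, 14, 4, 8]
  arr=[15, 62, 4, 8]
  arr=[15, 62, 4, 8], value=[15, 62, 4, 8]

Final answer: [15, 62, 4, 8]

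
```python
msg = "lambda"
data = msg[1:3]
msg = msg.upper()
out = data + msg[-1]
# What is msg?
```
Trace:
  msg='lambda'
  msg='lambda', data='am'
  msg='LAMBDA', data='am'
  msg='LAMBDA', data='am', out='amA'

Final answer: 'LAMBDA'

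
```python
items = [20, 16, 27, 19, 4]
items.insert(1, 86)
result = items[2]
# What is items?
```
Trace:
  items=[20, 16, 27, 19, 4]
  items=[20, 86, 16, 27, 19, 4]
  items=[20, 86, 16, 27, 19, 4], result=16

Final answer: [20, 86, 16, 27, 19, 4]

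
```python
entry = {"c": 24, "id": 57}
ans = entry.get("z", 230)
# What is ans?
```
Trace:
  entry={'c': 24, 'id': 57}
  entry={'c': 24, 'id': 57}, ans=230

Final answer: 230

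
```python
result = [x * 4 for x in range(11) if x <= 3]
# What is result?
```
Trace:
  x=0
  x=1
  x=2
  x=3
  x=4
  x=5
  x=6
  x=7
  x=8
  x=9
  x=10
  result=[0, 4, 8, 12]

Final answer: [0, 4, 8, 12]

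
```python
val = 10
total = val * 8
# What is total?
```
Trace:
  val=10
  val=10, total=80

Final answer: 80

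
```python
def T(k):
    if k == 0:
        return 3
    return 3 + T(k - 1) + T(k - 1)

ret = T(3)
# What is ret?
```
Call trace (a repeated sub-call is expanded the first time; later identical calls just restate its return value):
T(k=3)
  T(k=2)
    T(k=1)
      T(k=0)
      -> return 3
      T(k=0)
      -> return 3
    -> return 9
    T(k=1) -> return 9  (same call as traced above)
  -> return 21
  T(k=2) -> return 21  (same call as traced above)
-> return 45

Final answer: 45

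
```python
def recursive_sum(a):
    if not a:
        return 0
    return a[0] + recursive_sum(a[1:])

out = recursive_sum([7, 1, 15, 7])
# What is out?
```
Call trace:
recursive_sum(a=[7, 1, 15, 7])
  recursive_sum(a=[1, 15, 7])
    recursive_sum(a=[15, 7])
      recursive_sum(a=[7])
        recursive_sum(a=[])
        -> return 0
      -> return 7
    -> return 22
  -> return 23
-> return 30

Final answer: 30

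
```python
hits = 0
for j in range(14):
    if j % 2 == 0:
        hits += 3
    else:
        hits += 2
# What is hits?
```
Trace:
  hits=0
  hits=3, j=0
  hits=5, j=1
  hits=8, j=2
  hits=10, j=3
  hits=13, j=4
  hits=15, j=5
  hits=18, j=6
  hits=20, j=7
  hits=23, j=8
  hits=25, j=9
  hits=28, j=10
  hits=30, j=11
  hits=33, j=12
  hits=35, j=13

Final answer: 35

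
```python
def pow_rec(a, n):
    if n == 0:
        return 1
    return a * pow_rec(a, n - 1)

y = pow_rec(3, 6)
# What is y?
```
Call trace:
pow_rec(a=3, n=6)
  pow_rec(a=3, n=5)
    pow_rec(a=3, n=4)
      pow_rec(a=3, n=3)
        pow_rec(a=3, n=2)
          pow_rec(a=3, n=1)
            pow_rec(a=3, n=0)
            -> return 1
          -> return 3
        -> return 9
      -> return 27
    -> return 81
  -> return 243
-> return 729

Final answer: 729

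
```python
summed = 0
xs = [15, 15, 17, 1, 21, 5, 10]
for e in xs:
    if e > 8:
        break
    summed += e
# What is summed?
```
Trace:
  summed=0
  summed=0, e=15

Final answer: 0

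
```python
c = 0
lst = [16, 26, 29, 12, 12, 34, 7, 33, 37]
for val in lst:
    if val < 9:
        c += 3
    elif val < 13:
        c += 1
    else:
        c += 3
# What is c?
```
Trace:
  c=0
  c=3, val=16
  c=6, val=26
  c=9, val=29
  c=10, val=12
  c=11, val=12
  c=14, val=34
  c=17, val=7
  c=20, val=33
  c=23, val=37

Final answer: 23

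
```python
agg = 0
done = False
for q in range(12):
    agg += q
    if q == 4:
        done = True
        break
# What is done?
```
Trace:
  agg=0
  agg=0, done=False
  agg=0, done=False, q=0
  agg=1, done=False, q=1
  agg=3, done=False, q=2
  agg=6, done=False, q=3
  agg=10, done=True, q=4

Final answer: True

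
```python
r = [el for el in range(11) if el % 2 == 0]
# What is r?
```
Trace:
  el=0
  el=1
  el=2
  el=3
  el=4
  el=5
  el=6
  el=7
  el=8
  el=9
  el=10
  r=[0, 2, 4, 6, 8, 10]

Final answer: [0, 2, 4, 6, 8, 10]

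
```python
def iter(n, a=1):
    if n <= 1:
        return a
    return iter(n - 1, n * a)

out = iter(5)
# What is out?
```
Call trace:
iter(n=5, a=1)
  iter(n=4, a=5)
    iter(n=3, a=20)
      iter(n=2, a=60)
        iter(n=1, a=120)
        -> return 120
      -> return 120
    -> return 120
  -> return 120
-> return 120

Final answer: 120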